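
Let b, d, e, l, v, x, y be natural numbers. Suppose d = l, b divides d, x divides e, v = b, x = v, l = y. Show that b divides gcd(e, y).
x = v and x divides e, hence v divides e. Since v = b, b divides e. d = l and l = y, hence d = y. b divides d, so b divides y. b divides e, so b divides gcd(e, y).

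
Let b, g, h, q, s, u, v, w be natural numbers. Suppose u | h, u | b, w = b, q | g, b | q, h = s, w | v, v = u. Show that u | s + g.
Because h = s and u | h, u | s. Since w = b and w | v, b | v. v = u, so b | u. u | b, so b = u. b | q and q | g, thus b | g. From b = u, u | g. u | s, so u | s + g.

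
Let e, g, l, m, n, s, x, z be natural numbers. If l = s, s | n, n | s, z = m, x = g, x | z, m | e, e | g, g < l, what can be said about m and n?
m < n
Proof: From s | n and n | s, s = n. Since l = s, l = n. x = g and x | z, so g | z. From z = m, g | m. m | e and e | g, therefore m | g. Since g | m, g = m. From g < l, m < l. Since l = n, m < n.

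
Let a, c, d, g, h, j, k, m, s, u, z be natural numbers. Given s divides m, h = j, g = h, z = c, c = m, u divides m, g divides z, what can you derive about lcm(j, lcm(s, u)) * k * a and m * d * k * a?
lcm(j, lcm(s, u)) * k * a divides m * d * k * a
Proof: z = c and c = m, hence z = m. Since g = h and g divides z, h divides z. Since z = m, h divides m. h = j, so j divides m. Because s divides m and u divides m, lcm(s, u) divides m. j divides m, so lcm(j, lcm(s, u)) divides m. Then lcm(j, lcm(s, u)) divides m * d. Then lcm(j, lcm(s, u)) * k divides m * d * k. Then lcm(j, lcm(s, u)) * k * a divides m * d * k * a.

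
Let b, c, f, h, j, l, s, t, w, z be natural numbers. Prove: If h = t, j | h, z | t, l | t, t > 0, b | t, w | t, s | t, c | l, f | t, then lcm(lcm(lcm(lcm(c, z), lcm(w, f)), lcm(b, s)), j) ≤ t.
c | l and l | t, therefore c | t. z | t, so lcm(c, z) | t. w | t and f | t, hence lcm(w, f) | t. Since lcm(c, z) | t, lcm(lcm(c, z), lcm(w, f)) | t. Because b | t and s | t, lcm(b, s) | t. Since lcm(lcm(c, z), lcm(w, f)) | t, lcm(lcm(lcm(c, z), lcm(w, f)), lcm(b, s)) | t. h = t and j | h, thus j | t. lcm(lcm(lcm(c, z), lcm(w, f)), lcm(b, s)) | t, so lcm(lcm(lcm(lcm(c, z), lcm(w, f)), lcm(b, s)), j) | t. t > 0, so lcm(lcm(lcm(lcm(c, z), lcm(w, f)), lcm(b, s)), j) ≤ t.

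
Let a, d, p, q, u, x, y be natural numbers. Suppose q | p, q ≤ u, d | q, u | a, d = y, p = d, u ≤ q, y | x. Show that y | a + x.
u ≤ q and q ≤ u, hence u = q. Because p = d and q | p, q | d. Since d | q, q = d. Since u = q, u = d. Since u | a, d | a. d = y, so y | a. Since y | x, y | a + x.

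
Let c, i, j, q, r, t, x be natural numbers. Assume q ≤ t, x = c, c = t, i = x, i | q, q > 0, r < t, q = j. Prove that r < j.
Because i = x and i | q, x | q. x = c, so c | q. c = t, so t | q. q > 0, so t ≤ q. Since q ≤ t, t = q. Because q = j, t = j. r < t, so r < j.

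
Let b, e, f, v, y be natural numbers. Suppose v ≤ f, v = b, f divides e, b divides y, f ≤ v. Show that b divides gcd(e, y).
Since f ≤ v and v ≤ f, f = v. Because v = b, f = b. Since f divides e, b divides e. Because b divides y, b divides gcd(e, y).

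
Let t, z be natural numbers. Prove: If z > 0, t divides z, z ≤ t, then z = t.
Since t divides z and z > 0, t ≤ z. z ≤ t, so t = z. Then z = t.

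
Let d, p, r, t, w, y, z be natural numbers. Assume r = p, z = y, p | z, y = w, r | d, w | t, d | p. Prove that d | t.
r = p and r | d, therefore p | d. Since d | p, p = d. From z = y and p | z, p | y. y = w, so p | w. Since w | t, p | t. From p = d, d | t.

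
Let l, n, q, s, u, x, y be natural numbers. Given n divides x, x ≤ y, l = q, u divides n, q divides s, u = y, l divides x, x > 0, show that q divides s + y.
u = y and u divides n, hence y divides n. n divides x, so y divides x. Because x > 0, y ≤ x. Because x ≤ y, x = y. Since l divides x, l divides y. Because l = q, q divides y. From q divides s, q divides s + y.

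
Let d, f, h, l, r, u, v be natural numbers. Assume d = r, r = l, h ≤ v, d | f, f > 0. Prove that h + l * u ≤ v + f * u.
From d = r and r = l, d = l. Since d | f, l | f. f > 0, so l ≤ f. Then l * u ≤ f * u. h ≤ v, so h + l * u ≤ v + f * u.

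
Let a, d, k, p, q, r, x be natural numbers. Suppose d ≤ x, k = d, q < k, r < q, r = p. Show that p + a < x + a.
r = p and r < q, thus p < q. k = d and q < k, hence q < d. Since p < q, p < d. d ≤ x, so p < x. Then p + a < x + a.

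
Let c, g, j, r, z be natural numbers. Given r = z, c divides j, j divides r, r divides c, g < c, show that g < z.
From c divides j and j divides r, c divides r. Since r divides c, c = r. g < c, so g < r. Since r = z, g < z.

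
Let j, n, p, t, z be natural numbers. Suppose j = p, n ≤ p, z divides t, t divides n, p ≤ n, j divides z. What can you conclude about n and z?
n = z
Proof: z divides t and t divides n, hence z divides n. p ≤ n and n ≤ p, thus p = n. j = p, so j = n. j divides z, so n divides z. From z divides n, z = n. Then n = z.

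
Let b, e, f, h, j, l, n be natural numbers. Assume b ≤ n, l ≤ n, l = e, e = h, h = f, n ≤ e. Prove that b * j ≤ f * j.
Because l = e and l ≤ n, e ≤ n. Since n ≤ e, n = e. e = h, so n = h. h = f, so n = f. b ≤ n, so b ≤ f. By multiplying by a non-negative, b * j ≤ f * j.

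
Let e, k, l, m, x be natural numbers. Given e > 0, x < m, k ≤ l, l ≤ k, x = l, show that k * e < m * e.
l ≤ k and k ≤ l, thus l = k. From x = l, x = k. Since x < m, k < m. Combining with e > 0, by multiplying by a positive, k * e < m * e.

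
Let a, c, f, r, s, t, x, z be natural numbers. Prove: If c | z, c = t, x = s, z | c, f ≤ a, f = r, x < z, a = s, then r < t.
f = r and f ≤ a, thus r ≤ a. a = s, so r ≤ s. z | c and c | z, therefore z = c. Because c = t, z = t. x = s and x < z, therefore s < z. z = t, so s < t. Since r ≤ s, r < t.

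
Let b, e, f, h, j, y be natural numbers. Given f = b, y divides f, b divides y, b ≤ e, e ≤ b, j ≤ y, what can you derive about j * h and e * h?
j * h ≤ e * h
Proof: f = b and y divides f, therefore y divides b. b divides y, so y = b. Because b ≤ e and e ≤ b, b = e. From y = b, y = e. j ≤ y, so j ≤ e. By multiplying by a non-negative, j * h ≤ e * h.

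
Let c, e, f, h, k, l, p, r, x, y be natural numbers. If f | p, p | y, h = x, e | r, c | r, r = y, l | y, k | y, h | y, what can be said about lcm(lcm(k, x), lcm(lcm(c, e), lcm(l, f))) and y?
lcm(lcm(k, x), lcm(lcm(c, e), lcm(l, f))) | y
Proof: Because h = x and h | y, x | y. Since k | y, lcm(k, x) | y. c | r and e | r, thus lcm(c, e) | r. r = y, so lcm(c, e) | y. f | p and p | y, therefore f | y. Since l | y, lcm(l, f) | y. lcm(c, e) | y, so lcm(lcm(c, e), lcm(l, f)) | y. Because lcm(k, x) | y, lcm(lcm(k, x), lcm(lcm(c, e), lcm(l, f))) | y.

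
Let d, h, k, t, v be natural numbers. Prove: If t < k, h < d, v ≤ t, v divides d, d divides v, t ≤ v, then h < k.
Because t ≤ v and v ≤ t, t = v. Since v divides d and d divides v, v = d. t = v, so t = d. t < k, so d < k. h < d, so h < k.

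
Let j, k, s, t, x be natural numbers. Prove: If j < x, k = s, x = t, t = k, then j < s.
x = t and t = k, so x = k. k = s, so x = s. j < x, so j < s.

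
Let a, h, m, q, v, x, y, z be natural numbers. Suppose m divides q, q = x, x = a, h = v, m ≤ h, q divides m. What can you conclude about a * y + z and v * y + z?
a * y + z ≤ v * y + z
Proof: From m divides q and q divides m, m = q. Since q = x, m = x. Because h = v and m ≤ h, m ≤ v. From m = x, x ≤ v. Since x = a, a ≤ v. By multiplying by a non-negative, a * y ≤ v * y. Then a * y + z ≤ v * y + z.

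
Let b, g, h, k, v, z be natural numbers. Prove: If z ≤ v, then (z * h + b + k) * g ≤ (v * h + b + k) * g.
z ≤ v, thus z * h ≤ v * h. Then z * h + b ≤ v * h + b. Then z * h + b + k ≤ v * h + b + k. Then (z * h + b + k) * g ≤ (v * h + b + k) * g.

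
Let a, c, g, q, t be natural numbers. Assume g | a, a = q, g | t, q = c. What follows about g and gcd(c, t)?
g | gcd(c, t)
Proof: a = q and q = c, so a = c. g | a, so g | c. g | t, so g | gcd(c, t).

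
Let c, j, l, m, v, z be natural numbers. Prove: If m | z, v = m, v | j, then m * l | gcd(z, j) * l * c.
Because v = m and v | j, m | j. Since m | z, m | gcd(z, j). Then m * l | gcd(z, j) * l. Then m * l | gcd(z, j) * l * c.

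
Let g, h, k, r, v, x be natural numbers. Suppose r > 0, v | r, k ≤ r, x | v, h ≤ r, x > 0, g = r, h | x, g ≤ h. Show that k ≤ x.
Because g = r and g ≤ h, r ≤ h. Since h ≤ r, h = r. Since h | x, r | x. From x > 0, r ≤ x. x | v and v | r, thus x | r. Since r > 0, x ≤ r. Since r ≤ x, r = x. Since k ≤ r, k ≤ x.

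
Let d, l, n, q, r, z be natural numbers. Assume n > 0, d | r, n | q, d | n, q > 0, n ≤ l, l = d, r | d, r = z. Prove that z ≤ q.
From l = d and n ≤ l, n ≤ d. d | n and n > 0, therefore d ≤ n. Because n ≤ d, n = d. Because d | r and r | d, d = r. n = d, so n = r. Since n | q, r | q. Since r = z, z | q. q > 0, so z ≤ q.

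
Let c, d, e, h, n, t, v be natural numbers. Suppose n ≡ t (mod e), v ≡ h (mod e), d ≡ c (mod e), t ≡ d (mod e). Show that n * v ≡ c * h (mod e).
Because n ≡ t (mod e) and t ≡ d (mod e), n ≡ d (mod e). Since d ≡ c (mod e), n ≡ c (mod e). Because v ≡ h (mod e), by multiplying congruences, n * v ≡ c * h (mod e).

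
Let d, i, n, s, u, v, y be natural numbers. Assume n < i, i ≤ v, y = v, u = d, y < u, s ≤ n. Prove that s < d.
Because n < i and i ≤ v, n < v. s ≤ n, so s < v. y = v and y < u, therefore v < u. Since u = d, v < d. From s < v, s < d.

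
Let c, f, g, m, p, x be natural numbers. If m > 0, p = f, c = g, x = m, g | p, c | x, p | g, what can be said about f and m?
f ≤ m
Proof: g | p and p | g, hence g = p. Since p = f, g = f. c = g and c | x, therefore g | x. x = m, so g | m. m > 0, so g ≤ m. g = f, so f ≤ m.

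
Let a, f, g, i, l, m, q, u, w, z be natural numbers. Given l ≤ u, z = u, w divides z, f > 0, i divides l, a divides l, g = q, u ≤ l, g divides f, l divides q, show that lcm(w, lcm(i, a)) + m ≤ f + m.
Since u ≤ l and l ≤ u, u = l. Since z = u, z = l. Since w divides z, w divides l. Since i divides l and a divides l, lcm(i, a) divides l. Since w divides l, lcm(w, lcm(i, a)) divides l. g = q and g divides f, therefore q divides f. l divides q, so l divides f. lcm(w, lcm(i, a)) divides l, so lcm(w, lcm(i, a)) divides f. Since f > 0, lcm(w, lcm(i, a)) ≤ f. Then lcm(w, lcm(i, a)) + m ≤ f + m.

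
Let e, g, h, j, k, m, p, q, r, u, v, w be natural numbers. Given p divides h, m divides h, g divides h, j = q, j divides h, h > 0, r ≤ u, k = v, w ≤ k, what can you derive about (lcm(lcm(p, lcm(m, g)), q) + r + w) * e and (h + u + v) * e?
(lcm(lcm(p, lcm(m, g)), q) + r + w) * e ≤ (h + u + v) * e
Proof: m divides h and g divides h, so lcm(m, g) divides h. Since p divides h, lcm(p, lcm(m, g)) divides h. j = q and j divides h, hence q divides h. Since lcm(p, lcm(m, g)) divides h, lcm(lcm(p, lcm(m, g)), q) divides h. From h > 0, lcm(lcm(p, lcm(m, g)), q) ≤ h. k = v and w ≤ k, hence w ≤ v. Because r ≤ u, r + w ≤ u + v. Since lcm(lcm(p, lcm(m, g)), q) ≤ h, lcm(lcm(p, lcm(m, g)), q) + r + w ≤ h + u + v. By multiplying by a non-negative, (lcm(lcm(p, lcm(m, g)), q) + r + w) * e ≤ (h + u + v) * e.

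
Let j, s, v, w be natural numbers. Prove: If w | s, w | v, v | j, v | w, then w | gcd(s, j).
v | w and w | v, hence v = w. Since v | j, w | j. Since w | s, w | gcd(s, j).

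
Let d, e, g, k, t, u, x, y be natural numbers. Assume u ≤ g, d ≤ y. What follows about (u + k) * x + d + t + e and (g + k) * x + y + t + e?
(u + k) * x + d + t + e ≤ (g + k) * x + y + t + e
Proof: From u ≤ g, u + k ≤ g + k. Then (u + k) * x ≤ (g + k) * x. From d ≤ y, d + t ≤ y + t. Since (u + k) * x ≤ (g + k) * x, (u + k) * x + d + t ≤ (g + k) * x + y + t. Then (u + k) * x + d + t + e ≤ (g + k) * x + y + t + e.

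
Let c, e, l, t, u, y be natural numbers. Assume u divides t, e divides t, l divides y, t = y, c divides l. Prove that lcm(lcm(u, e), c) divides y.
u divides t and e divides t, hence lcm(u, e) divides t. Since t = y, lcm(u, e) divides y. c divides l and l divides y, thus c divides y. lcm(u, e) divides y, so lcm(lcm(u, e), c) divides y.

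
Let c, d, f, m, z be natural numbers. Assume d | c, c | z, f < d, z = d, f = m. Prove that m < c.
Since z = d and c | z, c | d. d | c, so d = c. Since f = m and f < d, m < d. Because d = c, m < c.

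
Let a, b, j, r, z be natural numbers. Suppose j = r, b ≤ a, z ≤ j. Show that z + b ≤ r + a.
From j = r and z ≤ j, z ≤ r. Since b ≤ a, z + b ≤ r + a.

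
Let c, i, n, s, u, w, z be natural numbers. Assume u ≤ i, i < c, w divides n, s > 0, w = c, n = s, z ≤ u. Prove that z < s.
z ≤ u and u ≤ i, thus z ≤ i. w = c and w divides n, so c divides n. n = s, so c divides s. s > 0, so c ≤ s. From i < c, i < s. Since z ≤ i, z < s.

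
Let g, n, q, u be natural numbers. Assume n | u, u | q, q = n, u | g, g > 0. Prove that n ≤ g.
q = n and u | q, therefore u | n. Since n | u, u = n. u | g and g > 0, therefore u ≤ g. u = n, so n ≤ g.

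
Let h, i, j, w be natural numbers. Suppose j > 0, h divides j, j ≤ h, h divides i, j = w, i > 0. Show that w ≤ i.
h divides j and j > 0, therefore h ≤ j. j ≤ h, so h = j. Since h divides i, j divides i. Since j = w, w divides i. i > 0, so w ≤ i.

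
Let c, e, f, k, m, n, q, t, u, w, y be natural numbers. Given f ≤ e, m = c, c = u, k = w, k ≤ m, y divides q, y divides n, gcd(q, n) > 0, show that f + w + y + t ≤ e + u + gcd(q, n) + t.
m = c and c = u, hence m = u. Since k = w and k ≤ m, w ≤ m. m = u, so w ≤ u. Since f ≤ e, f + w ≤ e + u. Since y divides q and y divides n, y divides gcd(q, n). From gcd(q, n) > 0, y ≤ gcd(q, n). Then y + t ≤ gcd(q, n) + t. From f + w ≤ e + u, f + w + y + t ≤ e + u + gcd(q, n) + t.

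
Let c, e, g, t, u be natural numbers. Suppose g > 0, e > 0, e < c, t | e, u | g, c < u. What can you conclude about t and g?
t < g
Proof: Because t | e and e > 0, t ≤ e. e < c and c < u, so e < u. u | g and g > 0, therefore u ≤ g. e < u, so e < g. t ≤ e, so t < g.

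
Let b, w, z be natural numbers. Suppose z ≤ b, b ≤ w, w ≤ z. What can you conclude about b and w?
b = w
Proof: w ≤ z and z ≤ b, thus w ≤ b. Because b ≤ w, b = w.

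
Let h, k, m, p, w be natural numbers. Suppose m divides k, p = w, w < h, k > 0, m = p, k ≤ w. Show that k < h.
m = p and m divides k, thus p divides k. Since k > 0, p ≤ k. Since p = w, w ≤ k. Since k ≤ w, w = k. Since w < h, k < h.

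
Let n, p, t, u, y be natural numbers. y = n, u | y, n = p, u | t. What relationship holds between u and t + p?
u | t + p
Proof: y = n and n = p, thus y = p. u | y, so u | p. Since u | t, u | t + p.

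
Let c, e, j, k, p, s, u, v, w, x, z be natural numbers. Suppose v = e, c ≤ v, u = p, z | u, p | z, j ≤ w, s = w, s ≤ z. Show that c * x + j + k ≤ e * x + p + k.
v = e and c ≤ v, thus c ≤ e. Then c * x ≤ e * x. Because u = p and z | u, z | p. Since p | z, z = p. From s = w and s ≤ z, w ≤ z. j ≤ w, so j ≤ z. z = p, so j ≤ p. Since c * x ≤ e * x, c * x + j ≤ e * x + p. Then c * x + j + k ≤ e * x + p + k.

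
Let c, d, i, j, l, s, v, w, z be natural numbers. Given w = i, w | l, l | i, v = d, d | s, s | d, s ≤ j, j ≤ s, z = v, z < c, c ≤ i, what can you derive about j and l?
j < l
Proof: w = i and w | l, hence i | l. Since l | i, i = l. d | s and s | d, therefore d = s. v = d, so v = s. Since s ≤ j and j ≤ s, s = j. v = s, so v = j. z < c and c ≤ i, therefore z < i. z = v, so v < i. Because v = j, j < i. Since i = l, j < l.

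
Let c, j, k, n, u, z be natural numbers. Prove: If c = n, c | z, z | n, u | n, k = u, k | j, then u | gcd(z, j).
c = n and c | z, hence n | z. From z | n, n = z. u | n, so u | z. Since k = u and k | j, u | j. u | z, so u | gcd(z, j).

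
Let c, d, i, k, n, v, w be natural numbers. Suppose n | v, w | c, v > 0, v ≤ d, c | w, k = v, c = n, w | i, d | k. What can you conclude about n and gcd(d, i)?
n | gcd(d, i)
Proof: From k = v and d | k, d | v. Since v > 0, d ≤ v. From v ≤ d, v = d. Since n | v, n | d. Because w | c and c | w, w = c. Because c = n, w = n. Since w | i, n | i. Because n | d, n | gcd(d, i).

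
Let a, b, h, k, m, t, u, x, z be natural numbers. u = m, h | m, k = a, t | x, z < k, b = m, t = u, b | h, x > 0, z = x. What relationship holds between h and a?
h < a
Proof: Because b = m and b | h, m | h. Since h | m, m = h. Since t = u and u = m, t = m. t | x, so m | x. x > 0, so m ≤ x. Since m = h, h ≤ x. z = x and z < k, so x < k. h ≤ x, so h < k. From k = a, h < a.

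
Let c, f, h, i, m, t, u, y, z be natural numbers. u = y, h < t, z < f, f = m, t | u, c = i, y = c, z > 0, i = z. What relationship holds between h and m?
h < m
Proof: From y = c and c = i, y = i. Since i = z, y = z. Because u = y and t | u, t | y. Since y = z, t | z. z > 0, so t ≤ z. From f = m and z < f, z < m. Since t ≤ z, t < m. Since h < t, h < m.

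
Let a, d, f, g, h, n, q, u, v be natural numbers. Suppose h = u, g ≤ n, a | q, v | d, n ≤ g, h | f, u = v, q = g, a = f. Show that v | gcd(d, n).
g ≤ n and n ≤ g, thus g = n. Since h = u and u = v, h = v. q = g and a | q, hence a | g. a = f, so f | g. Since h | f, h | g. From h = v, v | g. Since g = n, v | n. v | d, so v | gcd(d, n).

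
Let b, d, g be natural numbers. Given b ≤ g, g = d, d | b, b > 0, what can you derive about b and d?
b = d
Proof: g = d and b ≤ g, thus b ≤ d. Since d | b and b > 0, d ≤ b. Since b ≤ d, b = d.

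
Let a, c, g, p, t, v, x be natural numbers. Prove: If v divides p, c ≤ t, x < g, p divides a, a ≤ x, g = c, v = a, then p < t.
Since v = a and v divides p, a divides p. Because p divides a, a = p. Since g = c and x < g, x < c. Since a ≤ x, a < c. Since c ≤ t, a < t. a = p, so p < t.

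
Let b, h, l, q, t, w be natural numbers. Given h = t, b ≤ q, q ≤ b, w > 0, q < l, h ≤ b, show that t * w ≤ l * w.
Since b ≤ q and q ≤ b, b = q. Since h ≤ b, h ≤ q. Since q < l, h < l. Since h = t, t < l. Combined with w > 0, by multiplying by a positive, t * w < l * w. Then t * w ≤ l * w.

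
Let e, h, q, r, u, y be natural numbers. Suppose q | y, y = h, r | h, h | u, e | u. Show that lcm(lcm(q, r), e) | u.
y = h and q | y, hence q | h. r | h, so lcm(q, r) | h. Since h | u, lcm(q, r) | u. e | u, so lcm(lcm(q, r), e) | u.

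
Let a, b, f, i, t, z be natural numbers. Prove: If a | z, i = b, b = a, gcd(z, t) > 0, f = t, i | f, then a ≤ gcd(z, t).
From i = b and i | f, b | f. Because b = a, a | f. Because f = t, a | t. Since a | z, a | gcd(z, t). gcd(z, t) > 0, so a ≤ gcd(z, t).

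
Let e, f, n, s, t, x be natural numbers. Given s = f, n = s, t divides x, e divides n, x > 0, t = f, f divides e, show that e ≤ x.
n = s and s = f, hence n = f. Since e divides n, e divides f. f divides e, so f = e. t = f and t divides x, therefore f divides x. From x > 0, f ≤ x. Since f = e, e ≤ x.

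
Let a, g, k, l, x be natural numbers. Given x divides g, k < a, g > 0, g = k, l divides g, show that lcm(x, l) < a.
From x divides g and l divides g, lcm(x, l) divides g. g > 0, so lcm(x, l) ≤ g. g = k, so lcm(x, l) ≤ k. Since k < a, lcm(x, l) < a.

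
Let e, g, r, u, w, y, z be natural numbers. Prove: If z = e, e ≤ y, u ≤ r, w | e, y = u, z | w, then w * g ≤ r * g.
From z = e and z | w, e | w. w | e, so e = w. y = u and e ≤ y, hence e ≤ u. e = w, so w ≤ u. Since u ≤ r, w ≤ r. Then w * g ≤ r * g.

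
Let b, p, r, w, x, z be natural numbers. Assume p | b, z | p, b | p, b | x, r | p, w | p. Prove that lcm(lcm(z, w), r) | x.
z | p and w | p, therefore lcm(z, w) | p. r | p, so lcm(lcm(z, w), r) | p. b | p and p | b, thus b = p. b | x, so p | x. Since lcm(lcm(z, w), r) | p, lcm(lcm(z, w), r) | x.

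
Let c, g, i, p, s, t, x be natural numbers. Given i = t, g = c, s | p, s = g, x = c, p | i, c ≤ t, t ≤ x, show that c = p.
s = g and g = c, therefore s = c. Since s | p, c | p. x = c and t ≤ x, so t ≤ c. Since c ≤ t, t = c. i = t, so i = c. Since p | i, p | c. Since c | p, c = p.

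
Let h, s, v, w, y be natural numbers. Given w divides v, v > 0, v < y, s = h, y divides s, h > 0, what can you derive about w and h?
w < h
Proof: From w divides v and v > 0, w ≤ v. Since s = h and y divides s, y divides h. Since h > 0, y ≤ h. Because v < y, v < h. w ≤ v, so w < h.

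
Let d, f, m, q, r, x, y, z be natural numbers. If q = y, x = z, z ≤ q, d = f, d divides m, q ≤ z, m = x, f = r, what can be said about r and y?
r divides y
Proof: d = f and f = r, hence d = r. z ≤ q and q ≤ z, so z = q. Because x = z, x = q. m = x and d divides m, hence d divides x. x = q, so d divides q. Because q = y, d divides y. d = r, so r divides y.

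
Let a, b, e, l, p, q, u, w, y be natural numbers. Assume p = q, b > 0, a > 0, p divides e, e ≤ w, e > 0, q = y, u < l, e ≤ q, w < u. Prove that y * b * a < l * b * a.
p = q and p divides e, hence q divides e. From e > 0, q ≤ e. Since e ≤ q, e = q. Since q = y, e = y. w < u and u < l, thus w < l. e ≤ w, so e < l. e = y, so y < l. Using b > 0 and multiplying by a positive, y * b < l * b. From a > 0, by multiplying by a positive, y * b * a < l * b * a.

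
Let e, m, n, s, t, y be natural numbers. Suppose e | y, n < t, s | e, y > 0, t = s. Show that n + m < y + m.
Because t = s and n < t, n < s. s | e and e | y, thus s | y. Since y > 0, s ≤ y. n < s, so n < y. Then n + m < y + m.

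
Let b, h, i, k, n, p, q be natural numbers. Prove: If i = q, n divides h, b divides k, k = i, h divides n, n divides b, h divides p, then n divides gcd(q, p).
Because k = i and i = q, k = q. n divides b and b divides k, therefore n divides k. Since k = q, n divides q. h divides n and n divides h, hence h = n. Since h divides p, n divides p. From n divides q, n divides gcd(q, p).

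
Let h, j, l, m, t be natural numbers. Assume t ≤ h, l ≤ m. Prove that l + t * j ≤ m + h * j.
t ≤ h, hence t * j ≤ h * j. Since l ≤ m, l + t * j ≤ m + h * j.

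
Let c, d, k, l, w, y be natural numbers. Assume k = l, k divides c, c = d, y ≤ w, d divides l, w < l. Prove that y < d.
From k = l and k divides c, l divides c. Since c = d, l divides d. d divides l, so l = d. y ≤ w and w < l, hence y < l. l = d, so y < d.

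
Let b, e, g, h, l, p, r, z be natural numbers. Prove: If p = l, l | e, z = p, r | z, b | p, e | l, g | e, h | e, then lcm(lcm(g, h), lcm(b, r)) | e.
g | e and h | e, hence lcm(g, h) | e. l | e and e | l, hence l = e. Since p = l, p = e. From z = p and r | z, r | p. Since b | p, lcm(b, r) | p. Since p = e, lcm(b, r) | e. Since lcm(g, h) | e, lcm(lcm(g, h), lcm(b, r)) | e.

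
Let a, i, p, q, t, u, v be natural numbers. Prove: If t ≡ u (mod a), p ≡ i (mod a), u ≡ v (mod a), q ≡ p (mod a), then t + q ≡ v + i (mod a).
t ≡ u (mod a) and u ≡ v (mod a), therefore t ≡ v (mod a). Since q ≡ p (mod a) and p ≡ i (mod a), q ≡ i (mod a). Since t ≡ v (mod a), by adding congruences, t + q ≡ v + i (mod a).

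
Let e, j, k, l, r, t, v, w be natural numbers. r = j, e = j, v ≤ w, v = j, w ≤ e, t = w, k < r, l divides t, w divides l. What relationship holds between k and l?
k < l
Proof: From v = j and v ≤ w, j ≤ w. e = j and w ≤ e, therefore w ≤ j. Since j ≤ w, j = w. t = w and l divides t, hence l divides w. w divides l, so w = l. j = w, so j = l. Since r = j and k < r, k < j. From j = l, k < l.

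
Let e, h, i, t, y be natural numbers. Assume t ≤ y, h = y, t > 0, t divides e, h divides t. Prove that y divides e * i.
Because h = y and h divides t, y divides t. t > 0, so y ≤ t. Because t ≤ y, t = y. From t divides e, y divides e. Then y divides e * i.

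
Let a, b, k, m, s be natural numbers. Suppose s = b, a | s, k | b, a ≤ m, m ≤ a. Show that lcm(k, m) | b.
a ≤ m and m ≤ a, therefore a = m. s = b and a | s, so a | b. Since a = m, m | b. Since k | b, lcm(k, m) | b.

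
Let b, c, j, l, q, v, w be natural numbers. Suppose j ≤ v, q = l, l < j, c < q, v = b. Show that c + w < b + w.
q = l and c < q, hence c < l. Since l < j, c < j. From v = b and j ≤ v, j ≤ b. Since c < j, c < b. Then c + w < b + w.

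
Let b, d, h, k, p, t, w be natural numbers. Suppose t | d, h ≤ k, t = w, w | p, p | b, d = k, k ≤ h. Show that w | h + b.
k ≤ h and h ≤ k, so k = h. d = k, so d = h. t = w and t | d, hence w | d. d = h, so w | h. Since w | p and p | b, w | b. Since w | h, w | h + b.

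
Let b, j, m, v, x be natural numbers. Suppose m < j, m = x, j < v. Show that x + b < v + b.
m < j and j < v, thus m < v. m = x, so x < v. Then x + b < v + b.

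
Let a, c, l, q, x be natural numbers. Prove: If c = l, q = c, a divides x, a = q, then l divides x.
a = q and q = c, hence a = c. Since c = l, a = l. a divides x, so l divides x.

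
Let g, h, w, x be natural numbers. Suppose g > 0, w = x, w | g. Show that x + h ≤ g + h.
w | g and g > 0, hence w ≤ g. Since w = x, x ≤ g. Then x + h ≤ g + h.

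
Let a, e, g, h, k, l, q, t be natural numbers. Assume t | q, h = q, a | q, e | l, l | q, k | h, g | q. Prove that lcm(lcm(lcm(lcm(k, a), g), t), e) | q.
h = q and k | h, so k | q. a | q, so lcm(k, a) | q. g | q, so lcm(lcm(k, a), g) | q. t | q, so lcm(lcm(lcm(k, a), g), t) | q. e | l and l | q, therefore e | q. Since lcm(lcm(lcm(k, a), g), t) | q, lcm(lcm(lcm(lcm(k, a), g), t), e) | q.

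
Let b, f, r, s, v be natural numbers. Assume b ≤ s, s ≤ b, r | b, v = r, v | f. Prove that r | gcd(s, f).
b ≤ s and s ≤ b, hence b = s. Because r | b, r | s. Since v = r and v | f, r | f. Since r | s, r | gcd(s, f).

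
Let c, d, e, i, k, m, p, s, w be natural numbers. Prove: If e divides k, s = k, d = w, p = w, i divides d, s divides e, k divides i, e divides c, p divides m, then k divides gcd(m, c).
k divides i and i divides d, thus k divides d. Since d = w, k divides w. p = w and p divides m, hence w divides m. k divides w, so k divides m. s = k and s divides e, thus k divides e. Since e divides k, e = k. Because e divides c, k divides c. k divides m, so k divides gcd(m, c).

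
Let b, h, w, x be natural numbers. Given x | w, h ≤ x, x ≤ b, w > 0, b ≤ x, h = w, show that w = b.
Since h = w and h ≤ x, w ≤ x. x | w and w > 0, hence x ≤ w. Since w ≤ x, w = x. x ≤ b and b ≤ x, hence x = b. w = x, so w = b.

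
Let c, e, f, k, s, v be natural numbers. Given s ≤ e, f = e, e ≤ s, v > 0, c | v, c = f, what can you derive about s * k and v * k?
s * k ≤ v * k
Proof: Since c = f and f = e, c = e. e ≤ s and s ≤ e, thus e = s. c = e, so c = s. From c | v, s | v. From v > 0, s ≤ v. Then s * k ≤ v * k.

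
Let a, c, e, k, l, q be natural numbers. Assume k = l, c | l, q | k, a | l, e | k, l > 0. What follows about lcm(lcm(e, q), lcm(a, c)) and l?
lcm(lcm(e, q), lcm(a, c)) ≤ l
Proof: e | k and q | k, so lcm(e, q) | k. k = l, so lcm(e, q) | l. a | l and c | l, therefore lcm(a, c) | l. Since lcm(e, q) | l, lcm(lcm(e, q), lcm(a, c)) | l. Since l > 0, lcm(lcm(e, q), lcm(a, c)) ≤ l.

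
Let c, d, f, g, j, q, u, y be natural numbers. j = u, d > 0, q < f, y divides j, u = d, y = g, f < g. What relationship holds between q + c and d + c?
q + c < d + c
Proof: From j = u and y divides j, y divides u. u = d, so y divides d. Since y = g, g divides d. d > 0, so g ≤ d. Since f < g, f < d. q < f, so q < d. Then q + c < d + c.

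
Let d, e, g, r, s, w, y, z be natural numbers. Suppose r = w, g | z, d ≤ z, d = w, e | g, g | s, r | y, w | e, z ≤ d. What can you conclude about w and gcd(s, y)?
w | gcd(s, y)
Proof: z ≤ d and d ≤ z, hence z = d. g | z, so g | d. d = w, so g | w. w | e and e | g, hence w | g. Since g | w, g = w. Since g | s, w | s. r = w and r | y, therefore w | y. w | s, so w | gcd(s, y).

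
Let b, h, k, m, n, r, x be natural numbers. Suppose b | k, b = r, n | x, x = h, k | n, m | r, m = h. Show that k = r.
k | n and n | x, hence k | x. Since x = h, k | h. m = h and m | r, thus h | r. Since k | h, k | r. Because b = r and b | k, r | k. k | r, so k = r.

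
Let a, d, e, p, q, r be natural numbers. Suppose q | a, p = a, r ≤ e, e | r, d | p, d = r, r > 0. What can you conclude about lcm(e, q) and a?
lcm(e, q) | a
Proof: Because e | r and r > 0, e ≤ r. r ≤ e, so r = e. d = r, so d = e. From p = a and d | p, d | a. d = e, so e | a. q | a, so lcm(e, q) | a.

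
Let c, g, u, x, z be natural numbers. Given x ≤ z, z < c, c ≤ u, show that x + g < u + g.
x ≤ z and z < c, thus x < c. c ≤ u, so x < u. Then x + g < u + g.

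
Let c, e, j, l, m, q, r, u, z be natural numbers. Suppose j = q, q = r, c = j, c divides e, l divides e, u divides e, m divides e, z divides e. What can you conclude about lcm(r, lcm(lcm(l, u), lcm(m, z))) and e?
lcm(r, lcm(lcm(l, u), lcm(m, z))) divides e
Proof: j = q and q = r, so j = r. c = j and c divides e, hence j divides e. Since j = r, r divides e. l divides e and u divides e, thus lcm(l, u) divides e. Since m divides e and z divides e, lcm(m, z) divides e. Since lcm(l, u) divides e, lcm(lcm(l, u), lcm(m, z)) divides e. Since r divides e, lcm(r, lcm(lcm(l, u), lcm(m, z))) divides e.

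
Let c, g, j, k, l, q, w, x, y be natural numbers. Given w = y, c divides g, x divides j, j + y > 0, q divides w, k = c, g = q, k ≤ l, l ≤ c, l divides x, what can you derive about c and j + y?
c ≤ j + y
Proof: k = c and k ≤ l, hence c ≤ l. Because l ≤ c, l = c. Since l divides x and x divides j, l divides j. l = c, so c divides j. g = q and c divides g, hence c divides q. w = y and q divides w, thus q divides y. c divides q, so c divides y. Since c divides j, c divides j + y. Since j + y > 0, c ≤ j + y.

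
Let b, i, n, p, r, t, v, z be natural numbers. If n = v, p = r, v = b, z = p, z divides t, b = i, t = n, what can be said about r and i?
r divides i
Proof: n = v and v = b, so n = b. z = p and z divides t, so p divides t. Since t = n, p divides n. Since n = b, p divides b. Since b = i, p divides i. Since p = r, r divides i.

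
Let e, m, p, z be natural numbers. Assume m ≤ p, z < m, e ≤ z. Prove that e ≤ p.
From z < m and m ≤ p, z < p. Since e ≤ z, e < p. Then e ≤ p.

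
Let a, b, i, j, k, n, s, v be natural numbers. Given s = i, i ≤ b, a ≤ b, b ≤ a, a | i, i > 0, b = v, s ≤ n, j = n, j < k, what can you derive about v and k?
v < k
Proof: From a ≤ b and b ≤ a, a = b. Since a | i, b | i. From i > 0, b ≤ i. Since i ≤ b, i = b. Since s = i, s = b. Since b = v, s = v. From s ≤ n, v ≤ n. j = n and j < k, therefore n < k. v ≤ n, so v < k.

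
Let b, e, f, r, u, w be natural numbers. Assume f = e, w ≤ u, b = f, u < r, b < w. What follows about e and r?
e < r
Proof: Because b < w and w ≤ u, b < u. b = f, so f < u. u < r, so f < r. From f = e, e < r.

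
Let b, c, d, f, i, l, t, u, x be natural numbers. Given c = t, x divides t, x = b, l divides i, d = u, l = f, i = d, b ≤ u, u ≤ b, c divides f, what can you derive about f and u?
f = u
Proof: From l = f and l divides i, f divides i. Since i = d, f divides d. d = u, so f divides u. Since b ≤ u and u ≤ b, b = u. x = b, so x = u. From c = t and c divides f, t divides f. x divides t, so x divides f. x = u, so u divides f. Since f divides u, f = u.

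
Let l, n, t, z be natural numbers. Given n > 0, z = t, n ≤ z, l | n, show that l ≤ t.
Because l | n and n > 0, l ≤ n. n ≤ z, so l ≤ z. z = t, so l ≤ t.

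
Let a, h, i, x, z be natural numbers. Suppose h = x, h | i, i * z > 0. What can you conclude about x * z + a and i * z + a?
x * z + a ≤ i * z + a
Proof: h = x and h | i, thus x | i. Then x * z | i * z. Since i * z > 0, x * z ≤ i * z. Then x * z + a ≤ i * z + a.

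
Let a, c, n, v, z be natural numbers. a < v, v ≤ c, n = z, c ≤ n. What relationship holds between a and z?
a < z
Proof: Because n = z and c ≤ n, c ≤ z. From v ≤ c, v ≤ z. Since a < v, a < z.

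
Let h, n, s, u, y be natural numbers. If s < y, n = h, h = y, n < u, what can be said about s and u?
s < u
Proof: n = h and h = y, therefore n = y. n < u, so y < u. s < y, so s < u.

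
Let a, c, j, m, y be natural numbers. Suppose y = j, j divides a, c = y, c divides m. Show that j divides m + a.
c = y and y = j, thus c = j. Since c divides m, j divides m. j divides a, so j divides m + a.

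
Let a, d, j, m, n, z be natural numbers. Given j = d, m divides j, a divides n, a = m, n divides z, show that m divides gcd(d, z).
Since j = d and m divides j, m divides d. Since a divides n and n divides z, a divides z. a = m, so m divides z. Since m divides d, m divides gcd(d, z).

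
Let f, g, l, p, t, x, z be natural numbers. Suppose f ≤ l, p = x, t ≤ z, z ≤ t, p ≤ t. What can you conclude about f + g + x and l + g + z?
f + g + x ≤ l + g + z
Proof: Since f ≤ l, f + g ≤ l + g. t ≤ z and z ≤ t, thus t = z. p ≤ t, so p ≤ z. p = x, so x ≤ z. f + g ≤ l + g, so f + g + x ≤ l + g + z.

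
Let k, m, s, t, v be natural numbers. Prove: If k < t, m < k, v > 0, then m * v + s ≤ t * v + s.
m < k and k < t, therefore m < t. Since v > 0, by multiplying by a positive, m * v < t * v. Then m * v + s < t * v + s. Then m * v + s ≤ t * v + s.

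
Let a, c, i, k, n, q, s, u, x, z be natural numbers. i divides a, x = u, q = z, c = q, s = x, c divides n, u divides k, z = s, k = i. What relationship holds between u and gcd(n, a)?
u divides gcd(n, a)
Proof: s = x and x = u, therefore s = u. c = q and q = z, therefore c = z. z = s, so c = s. Since c divides n, s divides n. Since s = u, u divides n. k = i and u divides k, hence u divides i. i divides a, so u divides a. Since u divides n, u divides gcd(n, a).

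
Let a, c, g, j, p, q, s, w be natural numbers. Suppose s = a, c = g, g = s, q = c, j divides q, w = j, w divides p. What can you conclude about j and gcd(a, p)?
j divides gcd(a, p)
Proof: c = g and g = s, so c = s. Because q = c and j divides q, j divides c. c = s, so j divides s. Since s = a, j divides a. From w = j and w divides p, j divides p. j divides a, so j divides gcd(a, p).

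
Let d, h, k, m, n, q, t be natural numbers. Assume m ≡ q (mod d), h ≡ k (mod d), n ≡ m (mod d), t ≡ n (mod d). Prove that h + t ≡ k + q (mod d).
Because t ≡ n (mod d) and n ≡ m (mod d), t ≡ m (mod d). Because m ≡ q (mod d), t ≡ q (mod d). Since h ≡ k (mod d), by adding congruences, h + t ≡ k + q (mod d).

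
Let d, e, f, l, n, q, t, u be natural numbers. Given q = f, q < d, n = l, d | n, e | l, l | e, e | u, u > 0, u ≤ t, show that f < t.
q = f and q < d, therefore f < d. Since n = l and d | n, d | l. e | l and l | e, therefore e = l. e | u, so l | u. d | l, so d | u. Because u > 0, d ≤ u. f < d, so f < u. Since u ≤ t, f < t.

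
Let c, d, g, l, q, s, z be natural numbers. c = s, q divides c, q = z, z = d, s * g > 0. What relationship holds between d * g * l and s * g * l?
d * g * l ≤ s * g * l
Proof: q = z and z = d, so q = d. Since c = s and q divides c, q divides s. Since q = d, d divides s. Then d * g divides s * g. s * g > 0, so d * g ≤ s * g. By multiplying by a non-negative, d * g * l ≤ s * g * l.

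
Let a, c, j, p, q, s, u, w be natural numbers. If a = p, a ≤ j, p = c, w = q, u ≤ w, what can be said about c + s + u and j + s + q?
c + s + u ≤ j + s + q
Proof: a = p and p = c, hence a = c. Since a ≤ j, c ≤ j. Then c + s ≤ j + s. w = q and u ≤ w, hence u ≤ q. c + s ≤ j + s, so c + s + u ≤ j + s + q.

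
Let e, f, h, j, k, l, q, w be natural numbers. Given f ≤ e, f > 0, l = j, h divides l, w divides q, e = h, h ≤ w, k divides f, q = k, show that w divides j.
Since q = k and w divides q, w divides k. k divides f, so w divides f. Since f > 0, w ≤ f. e = h and f ≤ e, thus f ≤ h. w ≤ f, so w ≤ h. h ≤ w, so h = w. Since l = j and h divides l, h divides j. h = w, so w divides j.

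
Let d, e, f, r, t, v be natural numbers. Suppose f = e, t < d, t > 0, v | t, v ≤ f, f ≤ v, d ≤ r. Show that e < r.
v ≤ f and f ≤ v, therefore v = f. f = e, so v = e. Since v | t and t > 0, v ≤ t. t < d, so v < d. Because d ≤ r, v < r. v = e, so e < r.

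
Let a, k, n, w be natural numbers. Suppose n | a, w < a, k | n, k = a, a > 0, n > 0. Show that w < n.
k = a and k | n, thus a | n. Because n > 0, a ≤ n. n | a and a > 0, therefore n ≤ a. Since a ≤ n, a = n. Since w < a, w < n.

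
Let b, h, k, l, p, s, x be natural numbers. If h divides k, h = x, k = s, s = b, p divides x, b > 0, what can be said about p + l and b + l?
p + l ≤ b + l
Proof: k = s and s = b, thus k = b. h = x and h divides k, so x divides k. p divides x, so p divides k. k = b, so p divides b. Since b > 0, p ≤ b. Then p + l ≤ b + l.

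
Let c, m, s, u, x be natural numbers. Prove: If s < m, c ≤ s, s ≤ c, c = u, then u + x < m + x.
s ≤ c and c ≤ s, hence s = c. Since s < m, c < m. c = u, so u < m. Then u + x < m + x.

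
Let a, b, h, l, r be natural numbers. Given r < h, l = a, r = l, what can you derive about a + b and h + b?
a + b < h + b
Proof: r = l and l = a, so r = a. r < h, so a < h. Then a + b < h + b.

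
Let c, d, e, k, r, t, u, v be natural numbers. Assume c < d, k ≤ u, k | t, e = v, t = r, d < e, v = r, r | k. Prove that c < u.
From e = v and v = r, e = r. Because d < e, d < r. From c < d, c < r. t = r and k | t, hence k | r. Since r | k, k = r. k ≤ u, so r ≤ u. Since c < r, c < u.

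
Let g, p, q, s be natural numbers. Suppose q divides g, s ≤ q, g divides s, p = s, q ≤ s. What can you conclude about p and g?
p = g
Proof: Since q ≤ s and s ≤ q, q = s. Since q divides g, s divides g. g divides s, so s = g. p = s, so p = g.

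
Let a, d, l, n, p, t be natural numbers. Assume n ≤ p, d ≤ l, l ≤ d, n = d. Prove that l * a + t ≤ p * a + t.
d ≤ l and l ≤ d, therefore d = l. Since n = d, n = l. Since n ≤ p, l ≤ p. By multiplying by a non-negative, l * a ≤ p * a. Then l * a + t ≤ p * a + t.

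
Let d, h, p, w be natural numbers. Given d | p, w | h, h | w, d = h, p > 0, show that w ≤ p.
Since h | w and w | h, h = w. d = h and d | p, thus h | p. Since p > 0, h ≤ p. h = w, so w ≤ p.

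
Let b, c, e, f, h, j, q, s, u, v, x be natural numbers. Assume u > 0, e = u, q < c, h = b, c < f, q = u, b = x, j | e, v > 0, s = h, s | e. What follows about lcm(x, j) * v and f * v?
lcm(x, j) * v < f * v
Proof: Since h = b and b = x, h = x. Since s = h, s = x. s | e, so x | e. j | e, so lcm(x, j) | e. Since e = u, lcm(x, j) | u. Since u > 0, lcm(x, j) ≤ u. q < c and c < f, thus q < f. q = u, so u < f. Since lcm(x, j) ≤ u, lcm(x, j) < f. Since v > 0, lcm(x, j) * v < f * v.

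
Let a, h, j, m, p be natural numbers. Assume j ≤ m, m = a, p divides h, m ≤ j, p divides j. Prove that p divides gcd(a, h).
j ≤ m and m ≤ j, hence j = m. Since p divides j, p divides m. m = a, so p divides a. Since p divides h, p divides gcd(a, h).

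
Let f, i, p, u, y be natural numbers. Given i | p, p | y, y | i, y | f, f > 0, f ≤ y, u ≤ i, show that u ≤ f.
i | p and p | y, hence i | y. Since y | i, i = y. Because y | f and f > 0, y ≤ f. Since f ≤ y, y = f. i = y, so i = f. u ≤ i, so u ≤ f.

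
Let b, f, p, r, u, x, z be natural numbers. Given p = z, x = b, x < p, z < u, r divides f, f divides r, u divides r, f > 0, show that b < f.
x = b and x < p, so b < p. Since p = z, b < z. Because z < u, b < u. r divides f and f divides r, hence r = f. Since u divides r, u divides f. Since f > 0, u ≤ f. b < u, so b < f.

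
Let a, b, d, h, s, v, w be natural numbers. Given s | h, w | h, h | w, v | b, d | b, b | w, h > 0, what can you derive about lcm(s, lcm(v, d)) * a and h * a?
lcm(s, lcm(v, d)) * a ≤ h * a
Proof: w | h and h | w, hence w = h. v | b and d | b, hence lcm(v, d) | b. b | w, so lcm(v, d) | w. w = h, so lcm(v, d) | h. s | h, so lcm(s, lcm(v, d)) | h. From h > 0, lcm(s, lcm(v, d)) ≤ h. Then lcm(s, lcm(v, d)) * a ≤ h * a.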